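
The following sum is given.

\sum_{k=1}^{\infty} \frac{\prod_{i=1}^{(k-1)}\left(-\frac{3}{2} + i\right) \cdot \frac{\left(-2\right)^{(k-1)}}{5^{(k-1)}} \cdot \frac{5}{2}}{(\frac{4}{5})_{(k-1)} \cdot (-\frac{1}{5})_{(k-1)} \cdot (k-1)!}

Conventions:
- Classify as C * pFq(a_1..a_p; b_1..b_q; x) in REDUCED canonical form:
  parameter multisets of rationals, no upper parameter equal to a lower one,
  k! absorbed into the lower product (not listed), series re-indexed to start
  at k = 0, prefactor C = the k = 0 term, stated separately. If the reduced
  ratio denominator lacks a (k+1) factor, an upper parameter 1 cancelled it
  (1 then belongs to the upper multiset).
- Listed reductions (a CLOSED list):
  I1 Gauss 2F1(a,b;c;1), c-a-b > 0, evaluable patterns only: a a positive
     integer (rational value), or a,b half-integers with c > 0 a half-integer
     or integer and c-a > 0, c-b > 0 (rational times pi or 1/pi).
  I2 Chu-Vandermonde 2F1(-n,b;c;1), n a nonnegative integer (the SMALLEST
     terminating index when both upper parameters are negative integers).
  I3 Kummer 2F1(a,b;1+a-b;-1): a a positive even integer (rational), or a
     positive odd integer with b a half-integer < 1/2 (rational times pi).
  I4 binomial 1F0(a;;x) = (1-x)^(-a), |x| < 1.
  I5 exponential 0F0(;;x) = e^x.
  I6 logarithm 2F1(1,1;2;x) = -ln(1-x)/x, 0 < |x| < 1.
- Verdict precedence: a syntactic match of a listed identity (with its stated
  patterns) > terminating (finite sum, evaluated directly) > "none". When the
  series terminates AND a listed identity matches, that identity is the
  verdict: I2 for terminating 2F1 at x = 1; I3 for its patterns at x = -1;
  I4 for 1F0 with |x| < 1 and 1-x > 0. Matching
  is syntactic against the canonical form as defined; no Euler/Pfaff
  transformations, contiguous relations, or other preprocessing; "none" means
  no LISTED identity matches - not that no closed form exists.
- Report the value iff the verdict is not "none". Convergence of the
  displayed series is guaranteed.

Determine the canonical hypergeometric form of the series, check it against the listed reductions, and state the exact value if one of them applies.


x = -\frac{2}{5} here; the reduced form reads 1F2, upper {-\frac{1}{2}}, lower {-\frac{1}{5}, \frac{4}{5}}, C = \frac{5}{2}. Verdict: none. Every listed pattern misses the 1F2 form at -\frac{2}{5}, upper {-\frac{1}{2}}.

The tell: from the first term \frac{5}{2}: the two geometric factors (prefactor 5/2) combine into one argument.
Consecutive-term ratio: r(k) = -\frac{2}{5} * (k-\frac{1}{2}) / [(k-\frac{1}{5}) (k+\frac{4}{5}) (k+1)] ; factor over Q: parameters, x = -\frac{2}{5}, and C = \frac{5}{2}.


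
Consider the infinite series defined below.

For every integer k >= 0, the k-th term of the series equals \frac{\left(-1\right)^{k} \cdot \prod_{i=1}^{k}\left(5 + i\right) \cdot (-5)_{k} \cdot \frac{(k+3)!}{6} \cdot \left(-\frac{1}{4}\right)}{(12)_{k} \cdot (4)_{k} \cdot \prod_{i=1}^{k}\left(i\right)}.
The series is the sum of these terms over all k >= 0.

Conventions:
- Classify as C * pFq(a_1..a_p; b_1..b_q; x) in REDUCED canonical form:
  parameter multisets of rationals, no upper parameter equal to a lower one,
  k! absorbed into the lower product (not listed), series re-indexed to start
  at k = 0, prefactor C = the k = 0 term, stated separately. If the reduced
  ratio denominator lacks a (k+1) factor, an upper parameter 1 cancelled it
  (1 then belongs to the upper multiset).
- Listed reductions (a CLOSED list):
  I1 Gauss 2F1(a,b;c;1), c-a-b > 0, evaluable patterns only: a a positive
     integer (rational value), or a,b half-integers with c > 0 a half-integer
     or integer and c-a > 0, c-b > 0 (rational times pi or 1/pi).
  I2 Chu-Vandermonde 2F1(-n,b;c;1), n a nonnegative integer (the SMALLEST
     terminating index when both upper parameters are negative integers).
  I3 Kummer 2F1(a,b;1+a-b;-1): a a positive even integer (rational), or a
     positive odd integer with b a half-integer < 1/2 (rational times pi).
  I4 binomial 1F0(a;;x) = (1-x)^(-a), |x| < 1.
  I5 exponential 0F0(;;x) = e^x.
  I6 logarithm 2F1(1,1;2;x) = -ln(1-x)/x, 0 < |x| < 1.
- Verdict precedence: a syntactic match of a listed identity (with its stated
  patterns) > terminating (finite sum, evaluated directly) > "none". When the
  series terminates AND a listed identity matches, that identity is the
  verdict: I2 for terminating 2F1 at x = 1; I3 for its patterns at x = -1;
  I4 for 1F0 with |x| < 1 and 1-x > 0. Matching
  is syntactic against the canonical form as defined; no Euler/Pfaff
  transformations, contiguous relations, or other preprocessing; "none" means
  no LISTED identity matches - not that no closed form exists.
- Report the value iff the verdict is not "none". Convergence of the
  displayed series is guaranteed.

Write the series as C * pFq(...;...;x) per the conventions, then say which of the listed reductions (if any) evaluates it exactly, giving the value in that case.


With C = -\frac{1}{4}: the canonical form is 2F1(-5, 6; 12; -1). Verdict at x = -1: Kummer's theorem (I3) matches (x = -1; c = 12 equals 1+a-b for upper {-5, 6}: listed pattern). Hence: -\frac{33}{16}.

Key step: t_0 being -\frac{1}{4}, the running product (C = -1/4) telescopes to a rising factorial.
Consecutive-term ratio: r(k) = -1 * (k-5) (k+6) / [(k+12) (k+1)] ; factor over Q: parameters, x = -1, and C = -\frac{1}{4}.


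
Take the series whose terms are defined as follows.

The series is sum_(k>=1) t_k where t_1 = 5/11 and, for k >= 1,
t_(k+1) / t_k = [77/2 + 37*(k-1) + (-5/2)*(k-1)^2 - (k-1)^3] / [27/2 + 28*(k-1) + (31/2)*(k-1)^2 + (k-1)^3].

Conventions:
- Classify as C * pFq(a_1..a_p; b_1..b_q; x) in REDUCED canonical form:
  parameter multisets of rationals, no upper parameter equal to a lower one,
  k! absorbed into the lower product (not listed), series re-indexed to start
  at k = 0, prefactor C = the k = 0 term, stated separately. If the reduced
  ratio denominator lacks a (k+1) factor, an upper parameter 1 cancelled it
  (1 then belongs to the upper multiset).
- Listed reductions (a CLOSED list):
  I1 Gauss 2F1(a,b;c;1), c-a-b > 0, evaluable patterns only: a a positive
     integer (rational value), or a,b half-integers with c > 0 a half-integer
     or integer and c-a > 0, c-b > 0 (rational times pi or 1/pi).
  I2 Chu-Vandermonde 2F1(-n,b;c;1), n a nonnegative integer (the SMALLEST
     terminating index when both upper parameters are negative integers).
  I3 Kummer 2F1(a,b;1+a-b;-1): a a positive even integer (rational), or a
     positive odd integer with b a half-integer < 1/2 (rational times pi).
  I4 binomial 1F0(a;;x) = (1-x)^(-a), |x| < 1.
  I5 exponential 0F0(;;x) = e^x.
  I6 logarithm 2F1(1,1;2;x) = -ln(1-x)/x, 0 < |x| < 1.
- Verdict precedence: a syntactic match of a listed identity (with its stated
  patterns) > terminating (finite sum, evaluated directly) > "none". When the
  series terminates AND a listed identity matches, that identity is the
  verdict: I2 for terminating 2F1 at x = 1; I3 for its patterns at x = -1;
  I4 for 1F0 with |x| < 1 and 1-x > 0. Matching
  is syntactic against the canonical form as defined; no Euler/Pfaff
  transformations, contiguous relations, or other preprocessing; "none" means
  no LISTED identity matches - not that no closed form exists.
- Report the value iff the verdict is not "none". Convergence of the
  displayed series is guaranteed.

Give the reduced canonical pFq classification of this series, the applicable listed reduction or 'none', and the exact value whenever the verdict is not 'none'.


Prefactor 5/11, argument -1: 2F1 with upper {-11/2, 7} over lower {27/2}. Verdict at x = -1: Kummer (I3) matches (x = -1; c = 27/2 equals 1+a-b for upper {-11/2, 7}: listed pattern). Its exact value is (422524375/268435456) * pi.

Key step: with t_0 = 5/11, roots of the ratio polynomials (C = 5/11) are the negated parameters.
Consecutive-term ratio: r(k) = (-1) * (k-11/2) (k+7) / [(k+27/2) (k+1)] - poly over poly, x = (-1) from leading terms; C = 5/11 at k = 0.


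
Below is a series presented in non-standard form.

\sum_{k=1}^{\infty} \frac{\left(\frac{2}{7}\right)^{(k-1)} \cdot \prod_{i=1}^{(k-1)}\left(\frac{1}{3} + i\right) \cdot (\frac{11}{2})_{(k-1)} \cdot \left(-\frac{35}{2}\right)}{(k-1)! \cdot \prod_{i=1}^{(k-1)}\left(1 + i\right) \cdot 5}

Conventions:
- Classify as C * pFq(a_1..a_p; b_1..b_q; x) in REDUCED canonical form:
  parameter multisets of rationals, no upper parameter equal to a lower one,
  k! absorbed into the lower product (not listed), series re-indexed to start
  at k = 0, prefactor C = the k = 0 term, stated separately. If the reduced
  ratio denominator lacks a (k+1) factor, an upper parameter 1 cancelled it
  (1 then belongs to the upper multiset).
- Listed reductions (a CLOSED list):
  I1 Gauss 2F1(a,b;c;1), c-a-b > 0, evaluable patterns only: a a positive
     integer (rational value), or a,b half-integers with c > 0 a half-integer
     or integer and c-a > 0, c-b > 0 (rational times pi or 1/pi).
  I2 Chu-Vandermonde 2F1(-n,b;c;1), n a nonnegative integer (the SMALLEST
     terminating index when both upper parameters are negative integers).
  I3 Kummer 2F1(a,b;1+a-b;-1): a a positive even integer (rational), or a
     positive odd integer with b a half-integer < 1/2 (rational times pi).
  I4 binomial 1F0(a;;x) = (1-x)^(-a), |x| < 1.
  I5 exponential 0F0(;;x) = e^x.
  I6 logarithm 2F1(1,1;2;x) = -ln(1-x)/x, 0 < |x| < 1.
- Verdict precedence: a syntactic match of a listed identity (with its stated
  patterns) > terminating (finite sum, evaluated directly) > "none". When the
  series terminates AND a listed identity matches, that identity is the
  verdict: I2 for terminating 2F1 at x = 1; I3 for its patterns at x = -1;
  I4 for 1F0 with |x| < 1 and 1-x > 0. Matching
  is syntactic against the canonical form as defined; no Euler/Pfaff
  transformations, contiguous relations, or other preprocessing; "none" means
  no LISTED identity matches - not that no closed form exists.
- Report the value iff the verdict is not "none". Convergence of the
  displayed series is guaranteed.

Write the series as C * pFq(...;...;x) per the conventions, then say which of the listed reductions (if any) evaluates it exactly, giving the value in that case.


Reduced: x = \frac{2}{7}, 2F1, upper = {\frac{4}{3}, \frac{11}{2}}, lower = {2}, C = -\frac{7}{2}. Verdict: none - this 2F1 at x = \frac{2}{7} matches no listed pattern, and upper {\frac{4}{3}, \frac{11}{2}} holds no stopper.

Key step: t_0 = -\frac{7}{2} here, and the lower running product (C = -7/2, x = 2/7) is a rising factorial.
Term ratio: r(k) = \frac{2}{7} * (k+\frac{4}{3}) (k+\frac{11}{2}) / [(k+2) (k+1)] ; factor over Q: parameters, x = \frac{2}{7}, and C = -\frac{7}{2}.


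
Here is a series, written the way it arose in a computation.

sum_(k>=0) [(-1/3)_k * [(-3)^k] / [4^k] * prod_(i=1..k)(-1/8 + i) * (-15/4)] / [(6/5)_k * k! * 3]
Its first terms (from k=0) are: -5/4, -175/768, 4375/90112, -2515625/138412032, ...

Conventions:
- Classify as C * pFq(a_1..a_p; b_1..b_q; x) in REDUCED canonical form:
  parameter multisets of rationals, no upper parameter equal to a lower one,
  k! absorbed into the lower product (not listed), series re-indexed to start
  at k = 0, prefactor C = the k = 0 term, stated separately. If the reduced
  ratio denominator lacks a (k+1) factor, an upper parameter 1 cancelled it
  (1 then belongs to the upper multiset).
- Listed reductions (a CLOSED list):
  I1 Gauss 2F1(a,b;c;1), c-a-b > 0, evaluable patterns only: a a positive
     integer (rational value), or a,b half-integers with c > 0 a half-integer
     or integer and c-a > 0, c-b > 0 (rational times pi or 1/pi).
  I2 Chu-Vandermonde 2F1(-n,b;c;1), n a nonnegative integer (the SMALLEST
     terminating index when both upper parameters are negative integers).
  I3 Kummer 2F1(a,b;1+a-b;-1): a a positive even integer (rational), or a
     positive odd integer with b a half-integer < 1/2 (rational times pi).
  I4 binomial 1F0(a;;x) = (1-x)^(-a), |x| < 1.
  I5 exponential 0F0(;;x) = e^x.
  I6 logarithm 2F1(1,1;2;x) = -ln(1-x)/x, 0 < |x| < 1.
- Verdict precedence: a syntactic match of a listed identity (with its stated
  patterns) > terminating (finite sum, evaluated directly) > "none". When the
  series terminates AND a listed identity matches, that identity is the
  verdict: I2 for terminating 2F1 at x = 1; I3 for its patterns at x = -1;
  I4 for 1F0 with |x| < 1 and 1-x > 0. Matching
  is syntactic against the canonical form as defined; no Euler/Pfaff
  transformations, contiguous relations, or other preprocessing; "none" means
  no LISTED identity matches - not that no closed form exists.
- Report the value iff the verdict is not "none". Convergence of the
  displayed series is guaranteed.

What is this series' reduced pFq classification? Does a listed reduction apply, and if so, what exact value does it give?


Reduced: x = -3/4, 2F1, upper = {-1/3, 7/8}, lower = {6/5}, C = -5/4. Verdict: none here - no I1-I6 shape fits x = -3/4 with lower {6/5}.

Key observation: x = (-3/4) and the constant factors (C = -5/4, x = -3/4) combine into one prefactor.
Ratio: r(k) = (-3/4) * (k-1/3) (k+7/8) / [(k+6/5) (k+1)] ; factor over Q: parameters, x = (-3/4), and C = -5/4.


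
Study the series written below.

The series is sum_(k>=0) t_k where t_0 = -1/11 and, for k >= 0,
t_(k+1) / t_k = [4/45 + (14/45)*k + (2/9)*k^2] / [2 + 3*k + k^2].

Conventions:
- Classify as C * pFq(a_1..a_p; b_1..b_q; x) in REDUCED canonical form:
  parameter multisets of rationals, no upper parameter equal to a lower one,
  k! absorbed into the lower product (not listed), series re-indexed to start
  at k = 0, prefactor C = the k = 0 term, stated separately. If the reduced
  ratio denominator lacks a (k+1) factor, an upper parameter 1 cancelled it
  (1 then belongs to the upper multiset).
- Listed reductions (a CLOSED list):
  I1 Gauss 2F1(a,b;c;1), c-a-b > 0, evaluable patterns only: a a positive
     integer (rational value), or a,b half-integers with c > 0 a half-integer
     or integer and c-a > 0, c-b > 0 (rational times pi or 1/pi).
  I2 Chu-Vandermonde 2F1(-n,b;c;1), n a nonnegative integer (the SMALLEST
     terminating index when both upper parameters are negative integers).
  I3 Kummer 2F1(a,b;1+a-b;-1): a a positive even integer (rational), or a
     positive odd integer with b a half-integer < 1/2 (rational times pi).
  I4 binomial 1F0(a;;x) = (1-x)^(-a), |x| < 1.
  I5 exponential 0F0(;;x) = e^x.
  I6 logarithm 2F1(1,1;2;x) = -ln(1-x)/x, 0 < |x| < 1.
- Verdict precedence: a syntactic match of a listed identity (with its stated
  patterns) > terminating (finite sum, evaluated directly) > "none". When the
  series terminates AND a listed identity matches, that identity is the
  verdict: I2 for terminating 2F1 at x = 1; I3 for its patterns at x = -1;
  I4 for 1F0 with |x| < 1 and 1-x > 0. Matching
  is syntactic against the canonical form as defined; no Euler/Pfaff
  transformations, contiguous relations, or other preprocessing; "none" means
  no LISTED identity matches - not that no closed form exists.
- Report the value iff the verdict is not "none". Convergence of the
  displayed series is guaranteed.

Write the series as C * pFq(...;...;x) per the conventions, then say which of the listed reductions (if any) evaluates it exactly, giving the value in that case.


The tell: t_0 = -1/11 here, and the expanded ratio factors over Q; prefactor -1/11, roots give parameters.
Ratio: r(k) = (2/9) * (k+2/5) (k+1) / [(k+2) (k+1)] - rational; roots negated = parameters, x = (2/9), C = -1/11.

The series (x = 2/9) is 2F1: upper {2/5, 1}, lower {2}, prefactor -1/11. Verdict: no listed reduction: x = 2/9 and upper {2/5, 1} fail every I1-I6 pattern.


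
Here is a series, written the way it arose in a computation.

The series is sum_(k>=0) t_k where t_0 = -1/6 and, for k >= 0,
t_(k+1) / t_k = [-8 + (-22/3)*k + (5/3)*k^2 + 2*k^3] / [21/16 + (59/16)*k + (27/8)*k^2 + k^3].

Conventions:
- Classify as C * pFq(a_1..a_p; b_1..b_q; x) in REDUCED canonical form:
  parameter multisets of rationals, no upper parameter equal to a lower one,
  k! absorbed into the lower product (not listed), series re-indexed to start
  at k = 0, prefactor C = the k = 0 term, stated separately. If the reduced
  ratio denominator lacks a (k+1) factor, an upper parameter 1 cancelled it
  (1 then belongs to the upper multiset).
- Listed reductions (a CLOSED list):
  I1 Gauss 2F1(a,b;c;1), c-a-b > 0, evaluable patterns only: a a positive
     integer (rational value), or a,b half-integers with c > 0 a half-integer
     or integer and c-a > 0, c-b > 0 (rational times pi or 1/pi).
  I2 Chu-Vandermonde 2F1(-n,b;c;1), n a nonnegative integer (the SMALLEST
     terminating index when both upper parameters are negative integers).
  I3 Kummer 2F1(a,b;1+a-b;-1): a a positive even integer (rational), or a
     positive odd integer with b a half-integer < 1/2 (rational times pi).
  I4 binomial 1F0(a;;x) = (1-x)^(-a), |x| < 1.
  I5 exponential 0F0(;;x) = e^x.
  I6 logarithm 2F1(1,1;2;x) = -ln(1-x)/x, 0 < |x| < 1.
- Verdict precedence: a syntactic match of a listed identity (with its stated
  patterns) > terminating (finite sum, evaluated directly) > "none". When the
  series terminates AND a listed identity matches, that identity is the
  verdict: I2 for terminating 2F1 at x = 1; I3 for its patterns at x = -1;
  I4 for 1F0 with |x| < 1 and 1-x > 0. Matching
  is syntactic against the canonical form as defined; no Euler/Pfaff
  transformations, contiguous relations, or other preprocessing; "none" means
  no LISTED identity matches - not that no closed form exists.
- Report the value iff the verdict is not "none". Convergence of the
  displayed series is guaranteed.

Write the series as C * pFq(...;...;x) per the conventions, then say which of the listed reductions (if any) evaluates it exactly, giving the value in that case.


This is -1/6 * 2F1(-2, 4/3; 7/8; 2) in reduced canonical form. Verdict: terminating - the sum ends at index 2 because -2 is a negative integer; exact evaluation follows. Sum: -2353/5670.

First insight: t_0 being -1/6, the expanded ratio factors over Q; C = -1/6, x = 2, roots give parameters.
Adjacent-term ratio: r(k) = 2 * (k-2) (k+4/3) / [(k+7/8) (k+1)] - poly over poly, x = 2 from leading terms; C = -1/6 at k = 0.


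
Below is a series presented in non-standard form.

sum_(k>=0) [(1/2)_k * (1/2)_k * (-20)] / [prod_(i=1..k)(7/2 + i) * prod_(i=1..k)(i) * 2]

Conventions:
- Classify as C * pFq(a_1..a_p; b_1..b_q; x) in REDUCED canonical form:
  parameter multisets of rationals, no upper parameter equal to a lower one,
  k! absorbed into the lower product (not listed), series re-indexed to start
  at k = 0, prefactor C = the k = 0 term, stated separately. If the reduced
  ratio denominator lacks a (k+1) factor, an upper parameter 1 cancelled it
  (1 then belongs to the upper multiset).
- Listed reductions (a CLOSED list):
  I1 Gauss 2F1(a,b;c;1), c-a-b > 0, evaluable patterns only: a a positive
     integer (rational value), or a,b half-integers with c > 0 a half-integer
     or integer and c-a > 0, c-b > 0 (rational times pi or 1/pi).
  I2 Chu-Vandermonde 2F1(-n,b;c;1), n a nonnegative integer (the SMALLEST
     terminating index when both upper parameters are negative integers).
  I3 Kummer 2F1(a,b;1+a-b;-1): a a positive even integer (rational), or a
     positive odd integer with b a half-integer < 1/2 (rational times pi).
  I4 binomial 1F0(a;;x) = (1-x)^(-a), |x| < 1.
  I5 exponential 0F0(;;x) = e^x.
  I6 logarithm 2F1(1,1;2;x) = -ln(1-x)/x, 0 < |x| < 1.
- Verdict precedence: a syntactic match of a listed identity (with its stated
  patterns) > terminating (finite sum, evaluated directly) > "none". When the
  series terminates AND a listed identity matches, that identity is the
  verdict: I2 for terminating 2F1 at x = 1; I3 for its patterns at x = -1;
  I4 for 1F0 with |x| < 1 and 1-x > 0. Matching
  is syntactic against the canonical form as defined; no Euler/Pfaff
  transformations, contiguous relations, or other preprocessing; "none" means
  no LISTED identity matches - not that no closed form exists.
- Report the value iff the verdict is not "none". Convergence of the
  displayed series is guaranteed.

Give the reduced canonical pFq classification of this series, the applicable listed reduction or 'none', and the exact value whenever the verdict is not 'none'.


The series (x = 1) is 2F1: upper {1/2, 1/2}, lower {9/2}, prefactor -10. Verdict: the half-integer Gauss pattern (I1) fires (x = 1; upper {1/2, 1/2} half-integers, c = 9/2 in the evaluable pattern). Exact value: (-875/256) * pi.

Structural cue: x = 1 and the constant factors (prefactor -10) combine into one prefactor.
Adjacent-term ratio: r(k) = 1 * (k+1/2) (k+1/2) / [(k+9/2) (k+1)] - rational in k, leading ratio 1; with t_0 = -10, classification follows.


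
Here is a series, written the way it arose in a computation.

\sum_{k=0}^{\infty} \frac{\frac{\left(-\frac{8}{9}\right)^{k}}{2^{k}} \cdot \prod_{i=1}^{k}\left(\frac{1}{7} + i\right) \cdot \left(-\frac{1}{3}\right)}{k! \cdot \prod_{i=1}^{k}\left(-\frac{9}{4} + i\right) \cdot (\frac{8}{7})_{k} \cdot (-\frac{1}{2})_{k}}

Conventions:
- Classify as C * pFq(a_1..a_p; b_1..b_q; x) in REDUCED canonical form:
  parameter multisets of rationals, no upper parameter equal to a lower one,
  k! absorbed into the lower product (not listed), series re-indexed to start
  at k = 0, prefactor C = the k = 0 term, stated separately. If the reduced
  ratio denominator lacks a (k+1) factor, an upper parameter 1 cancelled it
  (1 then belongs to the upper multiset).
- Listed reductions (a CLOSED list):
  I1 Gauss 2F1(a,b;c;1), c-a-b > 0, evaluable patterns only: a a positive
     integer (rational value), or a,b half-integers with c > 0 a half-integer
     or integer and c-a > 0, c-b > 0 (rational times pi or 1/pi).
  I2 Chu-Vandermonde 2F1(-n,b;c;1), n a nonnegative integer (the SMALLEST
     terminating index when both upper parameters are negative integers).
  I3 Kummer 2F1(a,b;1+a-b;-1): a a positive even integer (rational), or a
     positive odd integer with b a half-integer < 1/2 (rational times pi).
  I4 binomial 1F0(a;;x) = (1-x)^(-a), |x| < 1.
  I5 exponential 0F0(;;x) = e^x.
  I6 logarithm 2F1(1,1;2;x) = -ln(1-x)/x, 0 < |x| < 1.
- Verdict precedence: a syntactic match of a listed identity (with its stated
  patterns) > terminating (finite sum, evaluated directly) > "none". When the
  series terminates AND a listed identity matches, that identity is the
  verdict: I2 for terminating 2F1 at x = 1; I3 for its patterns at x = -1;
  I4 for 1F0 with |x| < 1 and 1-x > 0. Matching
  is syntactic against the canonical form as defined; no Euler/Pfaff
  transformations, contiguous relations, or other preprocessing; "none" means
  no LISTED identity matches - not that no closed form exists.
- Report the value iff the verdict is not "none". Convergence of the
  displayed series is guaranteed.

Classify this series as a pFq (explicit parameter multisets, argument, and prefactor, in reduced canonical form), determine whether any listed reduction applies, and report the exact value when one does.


This is -\frac{1}{3} * 0F2(-; -\frac{5}{4}, -\frac{1}{2}; -\frac{4}{9}) in reduced canonical form. Verdict: none. Every listed pattern misses the 0F2 form at -\frac{4}{9}, upper {-}.

Structural cue: with t_0 = -\frac{1}{3}, the parameter 8/7 appears in both the upper and lower lists and cancels.
Step ratio: r(k) = -\frac{4}{9} * 1 / [(k-\frac{5}{4}) (k-\frac{1}{2}) (k+1)] - rational in k. x = -\frac{4}{9}; t_0 = -\frac{1}{3}; negate the roots.


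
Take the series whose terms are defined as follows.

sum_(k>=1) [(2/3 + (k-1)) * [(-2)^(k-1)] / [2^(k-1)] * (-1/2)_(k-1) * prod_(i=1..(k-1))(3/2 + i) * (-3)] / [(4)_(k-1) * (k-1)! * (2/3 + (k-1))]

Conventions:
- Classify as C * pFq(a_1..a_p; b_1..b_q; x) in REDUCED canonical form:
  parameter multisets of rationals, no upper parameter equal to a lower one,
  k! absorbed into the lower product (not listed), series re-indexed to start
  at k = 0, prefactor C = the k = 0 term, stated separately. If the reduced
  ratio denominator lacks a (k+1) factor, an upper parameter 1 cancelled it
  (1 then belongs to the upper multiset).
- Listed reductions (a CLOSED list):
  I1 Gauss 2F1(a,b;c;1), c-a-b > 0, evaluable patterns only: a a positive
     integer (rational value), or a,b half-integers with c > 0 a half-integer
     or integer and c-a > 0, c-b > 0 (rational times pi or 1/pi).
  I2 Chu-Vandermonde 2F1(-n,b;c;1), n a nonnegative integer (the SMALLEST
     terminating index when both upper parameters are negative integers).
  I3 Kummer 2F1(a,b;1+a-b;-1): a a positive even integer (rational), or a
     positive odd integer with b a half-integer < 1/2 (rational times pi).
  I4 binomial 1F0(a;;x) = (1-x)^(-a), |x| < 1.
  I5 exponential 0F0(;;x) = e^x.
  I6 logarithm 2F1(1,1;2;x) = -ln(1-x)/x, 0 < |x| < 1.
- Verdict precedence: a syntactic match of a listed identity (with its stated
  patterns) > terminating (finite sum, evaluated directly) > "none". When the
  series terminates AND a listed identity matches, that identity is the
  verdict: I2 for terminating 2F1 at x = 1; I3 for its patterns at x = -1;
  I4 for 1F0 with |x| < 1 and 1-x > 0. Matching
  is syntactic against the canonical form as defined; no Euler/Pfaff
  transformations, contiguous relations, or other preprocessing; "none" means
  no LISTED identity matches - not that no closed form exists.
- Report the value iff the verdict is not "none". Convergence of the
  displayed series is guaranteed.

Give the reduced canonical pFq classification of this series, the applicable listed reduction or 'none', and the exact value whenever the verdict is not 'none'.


This is -3 * 2F1(-1/2, 5/2; 4; -1) in reduced canonical form. Verdict: no listed reduction: x = -1 and upper {-1/2, 5/2} fail every I1-I6 pattern.

Structural cue: with t_0 = -3, striking the common factor k + 2/3 reduces the term (C = -3).
Adjacent-term ratio: r(k) = (-1) * (k-1/2) (k+5/2) / [(k+4) (k+1)] - rational in k. x = (-1); t_0 = -3; negate the roots.


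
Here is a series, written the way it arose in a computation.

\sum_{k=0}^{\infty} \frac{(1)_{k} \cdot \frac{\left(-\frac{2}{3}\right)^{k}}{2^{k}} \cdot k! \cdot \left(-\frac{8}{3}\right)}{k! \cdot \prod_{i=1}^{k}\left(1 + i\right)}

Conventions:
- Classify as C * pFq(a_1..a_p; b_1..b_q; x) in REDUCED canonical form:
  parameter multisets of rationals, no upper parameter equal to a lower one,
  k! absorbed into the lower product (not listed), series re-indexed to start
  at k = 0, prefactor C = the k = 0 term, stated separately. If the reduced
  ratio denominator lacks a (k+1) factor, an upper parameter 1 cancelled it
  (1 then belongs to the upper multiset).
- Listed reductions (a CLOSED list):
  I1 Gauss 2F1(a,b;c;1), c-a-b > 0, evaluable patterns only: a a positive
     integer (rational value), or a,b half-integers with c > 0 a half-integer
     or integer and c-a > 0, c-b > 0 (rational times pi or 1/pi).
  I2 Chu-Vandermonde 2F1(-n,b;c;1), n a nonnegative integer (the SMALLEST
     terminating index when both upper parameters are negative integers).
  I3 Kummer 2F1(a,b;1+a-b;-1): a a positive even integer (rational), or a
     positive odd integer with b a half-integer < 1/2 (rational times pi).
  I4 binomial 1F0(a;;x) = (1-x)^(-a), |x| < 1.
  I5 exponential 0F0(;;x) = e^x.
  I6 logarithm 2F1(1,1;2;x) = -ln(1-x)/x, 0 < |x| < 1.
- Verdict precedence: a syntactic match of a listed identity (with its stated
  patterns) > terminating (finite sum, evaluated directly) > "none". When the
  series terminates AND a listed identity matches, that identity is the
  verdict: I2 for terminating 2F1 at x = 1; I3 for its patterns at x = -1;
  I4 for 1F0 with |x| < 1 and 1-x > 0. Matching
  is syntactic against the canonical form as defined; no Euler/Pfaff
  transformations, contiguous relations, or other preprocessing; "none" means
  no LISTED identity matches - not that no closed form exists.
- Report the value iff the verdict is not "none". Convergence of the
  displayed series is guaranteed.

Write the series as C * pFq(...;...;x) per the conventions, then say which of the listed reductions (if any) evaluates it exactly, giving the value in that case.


Prefactor -\frac{8}{3}, argument -\frac{1}{3}: 2F1 with upper {1, 1} over lower {2}. Verdict: logarithm (I6) fires (the logarithm: parameters (1,1;2), x = -\frac{1}{3}). Hence: \left(-8\right) \cdot \ln\left(\frac{4}{3}\right).

Structural cue: with t_0 = -\frac{8}{3}, the two k-th powers (prefactor -8/3) combine into one argument.
Consecutive-term ratio: r(k) = -\frac{1}{3} * (k+1) (k+1) / [(k+2) (k+1)] - rational in k, leading ratio -\frac{1}{3}; with t_0 = -\frac{8}{3}, classification follows.


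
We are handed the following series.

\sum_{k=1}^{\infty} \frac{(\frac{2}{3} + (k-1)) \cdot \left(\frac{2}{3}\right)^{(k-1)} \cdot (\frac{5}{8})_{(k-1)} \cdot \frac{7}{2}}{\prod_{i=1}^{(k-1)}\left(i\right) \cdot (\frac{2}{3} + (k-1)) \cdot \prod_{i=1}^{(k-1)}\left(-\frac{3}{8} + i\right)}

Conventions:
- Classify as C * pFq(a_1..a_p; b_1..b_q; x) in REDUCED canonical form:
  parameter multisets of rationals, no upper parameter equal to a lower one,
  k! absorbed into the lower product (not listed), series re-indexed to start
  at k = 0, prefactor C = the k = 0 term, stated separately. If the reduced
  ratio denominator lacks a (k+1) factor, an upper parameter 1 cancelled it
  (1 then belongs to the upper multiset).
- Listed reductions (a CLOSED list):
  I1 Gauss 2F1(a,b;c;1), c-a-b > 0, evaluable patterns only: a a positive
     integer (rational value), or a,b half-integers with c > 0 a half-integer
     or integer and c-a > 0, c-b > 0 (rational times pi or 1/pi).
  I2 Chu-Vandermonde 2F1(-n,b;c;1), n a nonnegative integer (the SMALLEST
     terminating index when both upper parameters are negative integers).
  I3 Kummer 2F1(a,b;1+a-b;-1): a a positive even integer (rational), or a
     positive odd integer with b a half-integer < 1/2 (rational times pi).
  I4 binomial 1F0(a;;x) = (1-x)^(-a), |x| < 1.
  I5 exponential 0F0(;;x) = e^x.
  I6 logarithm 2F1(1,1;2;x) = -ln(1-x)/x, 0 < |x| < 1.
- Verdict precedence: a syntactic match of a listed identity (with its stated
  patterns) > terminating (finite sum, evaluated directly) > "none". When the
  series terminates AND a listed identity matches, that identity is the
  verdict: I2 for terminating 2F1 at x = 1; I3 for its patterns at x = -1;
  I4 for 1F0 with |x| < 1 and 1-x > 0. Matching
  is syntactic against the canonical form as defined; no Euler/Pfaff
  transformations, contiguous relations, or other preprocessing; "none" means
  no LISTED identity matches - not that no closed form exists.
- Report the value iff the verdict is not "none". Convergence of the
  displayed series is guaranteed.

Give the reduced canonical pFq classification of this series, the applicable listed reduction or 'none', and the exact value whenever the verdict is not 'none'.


Reduced: x = \frac{2}{3}, 0F0, upper = {-}, lower = {-}, C = \frac{7}{2}. Verdict: this is the exponential series (I5) (the 0F0 exponential series at x = \frac{2}{3}). Sum: \frac{7}{2} \cdot e^{\frac{2}{3}}.

First insight: t_0 = \frac{7}{2} here, and the product of the first k integers (prefactor 7/2) is k!.
Consecutive-term ratio: r(k) = \frac{2}{3} * 1 / [(k+1)] - rational; roots negated = parameters, x = \frac{2}{3}, C = \frac{7}{2}.


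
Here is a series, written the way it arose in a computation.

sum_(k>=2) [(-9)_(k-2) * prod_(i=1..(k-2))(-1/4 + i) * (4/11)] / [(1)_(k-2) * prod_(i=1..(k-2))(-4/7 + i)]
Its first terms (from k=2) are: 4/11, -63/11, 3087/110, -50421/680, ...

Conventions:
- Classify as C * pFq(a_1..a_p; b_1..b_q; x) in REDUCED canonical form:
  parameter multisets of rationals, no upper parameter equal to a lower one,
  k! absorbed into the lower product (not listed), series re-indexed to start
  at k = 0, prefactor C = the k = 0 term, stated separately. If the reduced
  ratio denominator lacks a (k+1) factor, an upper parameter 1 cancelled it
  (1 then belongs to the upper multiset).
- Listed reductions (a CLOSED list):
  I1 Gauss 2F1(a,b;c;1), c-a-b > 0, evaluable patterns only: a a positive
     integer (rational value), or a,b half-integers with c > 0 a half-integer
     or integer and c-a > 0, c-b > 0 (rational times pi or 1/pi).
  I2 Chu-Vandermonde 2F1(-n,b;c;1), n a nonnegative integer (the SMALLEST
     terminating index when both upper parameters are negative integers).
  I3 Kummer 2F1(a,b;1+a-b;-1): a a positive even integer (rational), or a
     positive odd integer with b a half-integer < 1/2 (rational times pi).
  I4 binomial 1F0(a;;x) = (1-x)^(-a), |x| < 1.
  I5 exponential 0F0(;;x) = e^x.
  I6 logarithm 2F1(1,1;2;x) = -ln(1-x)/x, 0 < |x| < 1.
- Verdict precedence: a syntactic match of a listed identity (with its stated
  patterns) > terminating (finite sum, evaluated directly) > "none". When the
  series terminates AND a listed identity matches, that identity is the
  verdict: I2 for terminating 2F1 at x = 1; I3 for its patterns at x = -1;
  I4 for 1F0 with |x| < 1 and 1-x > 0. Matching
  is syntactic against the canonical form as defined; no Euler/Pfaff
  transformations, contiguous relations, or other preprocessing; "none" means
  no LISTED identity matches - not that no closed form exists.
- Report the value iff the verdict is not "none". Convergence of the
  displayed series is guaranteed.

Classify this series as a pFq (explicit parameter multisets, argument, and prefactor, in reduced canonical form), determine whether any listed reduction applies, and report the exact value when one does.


Reduced: x = 1, 2F1, upper = {-9, 3/4}, lower = {3/7}, C = 4/11. Verdict (x = 1): the Chu-Vandermonde identity I2 applies (terminating 2F1 at x = 1 with n = 9, b = 3/4, c = 3/7). Hence: -7226378545/199455932416.

First insight: t_0 = 4/11 here, and (1)_k (prefactor 4/11) is k! itself.
Term ratio: r(k) = 1 * (k-9) (k+3/4) / [(k+3/7) (k+1)] ; factor over Q: parameters, x = 1, and C = 4/11.


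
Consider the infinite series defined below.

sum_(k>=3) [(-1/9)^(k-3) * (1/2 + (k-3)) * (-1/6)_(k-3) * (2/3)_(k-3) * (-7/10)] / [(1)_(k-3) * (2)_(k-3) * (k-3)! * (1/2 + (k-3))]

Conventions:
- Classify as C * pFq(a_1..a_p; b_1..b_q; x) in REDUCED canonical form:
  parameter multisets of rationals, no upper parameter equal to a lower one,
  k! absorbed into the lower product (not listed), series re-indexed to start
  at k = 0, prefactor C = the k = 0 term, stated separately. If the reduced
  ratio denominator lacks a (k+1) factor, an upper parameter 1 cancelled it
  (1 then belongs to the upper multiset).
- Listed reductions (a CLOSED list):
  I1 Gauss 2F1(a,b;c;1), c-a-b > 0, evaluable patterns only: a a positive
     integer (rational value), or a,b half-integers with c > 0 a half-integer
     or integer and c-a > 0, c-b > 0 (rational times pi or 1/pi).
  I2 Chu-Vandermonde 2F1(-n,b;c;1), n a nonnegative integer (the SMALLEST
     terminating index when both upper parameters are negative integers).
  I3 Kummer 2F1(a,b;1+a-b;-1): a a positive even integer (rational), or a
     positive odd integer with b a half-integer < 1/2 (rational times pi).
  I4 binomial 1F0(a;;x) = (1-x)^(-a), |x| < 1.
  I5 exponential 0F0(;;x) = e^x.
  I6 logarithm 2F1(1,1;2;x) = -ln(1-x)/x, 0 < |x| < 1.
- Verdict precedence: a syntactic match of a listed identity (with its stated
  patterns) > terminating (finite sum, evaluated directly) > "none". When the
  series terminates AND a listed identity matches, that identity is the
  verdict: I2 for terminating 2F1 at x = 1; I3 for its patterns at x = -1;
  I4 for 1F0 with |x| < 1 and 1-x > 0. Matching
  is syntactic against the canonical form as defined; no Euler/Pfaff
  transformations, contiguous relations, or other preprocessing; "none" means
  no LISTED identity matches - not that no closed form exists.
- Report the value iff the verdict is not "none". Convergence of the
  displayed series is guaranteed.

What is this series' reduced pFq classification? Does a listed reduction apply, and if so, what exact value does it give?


Classification (C = -7/10): 2F2 with upper {-1/6, 2/3}, lower {1, 2}, argument x = -1/9. Verdict: none - at argument -1/9 the multisets {-1/6, 2/3} ; {1, 2} match no listed identity.

Structural cue: t_0 being -7/10, striking the common factor k + 1/2 reduces the term (prefactor -7/10).
Ratio: r(k) = (-1/9) * (k-1/6) (k+2/3) / [(k+1) (k+2) (k+1)] - rational in k. x = (-1/9); t_0 = -7/10; negate the roots.


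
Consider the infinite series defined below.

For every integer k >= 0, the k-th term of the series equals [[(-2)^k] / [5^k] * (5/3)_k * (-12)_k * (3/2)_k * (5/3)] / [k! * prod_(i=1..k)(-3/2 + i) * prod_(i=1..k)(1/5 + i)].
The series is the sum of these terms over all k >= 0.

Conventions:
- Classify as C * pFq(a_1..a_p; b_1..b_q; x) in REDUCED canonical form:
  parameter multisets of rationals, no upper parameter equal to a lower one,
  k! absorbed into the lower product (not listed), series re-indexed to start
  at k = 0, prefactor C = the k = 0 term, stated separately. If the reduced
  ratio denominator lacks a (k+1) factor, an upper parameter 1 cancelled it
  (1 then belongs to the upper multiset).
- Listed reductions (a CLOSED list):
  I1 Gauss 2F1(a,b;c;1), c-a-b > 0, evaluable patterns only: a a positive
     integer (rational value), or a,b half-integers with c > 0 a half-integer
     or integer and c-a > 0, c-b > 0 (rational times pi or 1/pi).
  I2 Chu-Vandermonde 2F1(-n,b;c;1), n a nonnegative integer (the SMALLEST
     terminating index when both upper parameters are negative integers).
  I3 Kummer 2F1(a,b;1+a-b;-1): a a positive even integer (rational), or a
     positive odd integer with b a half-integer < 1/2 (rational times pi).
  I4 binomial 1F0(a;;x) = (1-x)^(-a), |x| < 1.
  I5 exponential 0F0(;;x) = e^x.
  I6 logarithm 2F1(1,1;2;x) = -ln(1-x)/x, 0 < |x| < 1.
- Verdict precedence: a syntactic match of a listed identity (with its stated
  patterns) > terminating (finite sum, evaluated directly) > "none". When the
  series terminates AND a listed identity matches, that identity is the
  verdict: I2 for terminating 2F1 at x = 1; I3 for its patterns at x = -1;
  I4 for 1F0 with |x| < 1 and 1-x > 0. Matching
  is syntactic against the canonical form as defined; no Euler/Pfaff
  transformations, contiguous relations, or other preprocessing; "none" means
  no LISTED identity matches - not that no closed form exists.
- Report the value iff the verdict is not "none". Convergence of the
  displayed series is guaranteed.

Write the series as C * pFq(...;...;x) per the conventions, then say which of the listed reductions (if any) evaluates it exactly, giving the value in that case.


The series (x = -2/5) is 3F2: upper {-12, 3/2, 5/3}, lower {-1/2, 6/5}, prefactor 5/3. Verdict: terminating (-12 upstairs). 13 nonzero terms in all; added directly. Value: -4657932145710612755/390482273124567.

Key step: with t_0 = 5/3, the two geometric factors (prefactor 5/3) combine into one argument.
Step ratio: r(k) = (-2/5) * (k-12) (k+3/2) (k+5/3) / [(k-1/2) (k+6/5) (k+1)] ; factor over Q: parameters, x = (-2/5), and C = 5/3.


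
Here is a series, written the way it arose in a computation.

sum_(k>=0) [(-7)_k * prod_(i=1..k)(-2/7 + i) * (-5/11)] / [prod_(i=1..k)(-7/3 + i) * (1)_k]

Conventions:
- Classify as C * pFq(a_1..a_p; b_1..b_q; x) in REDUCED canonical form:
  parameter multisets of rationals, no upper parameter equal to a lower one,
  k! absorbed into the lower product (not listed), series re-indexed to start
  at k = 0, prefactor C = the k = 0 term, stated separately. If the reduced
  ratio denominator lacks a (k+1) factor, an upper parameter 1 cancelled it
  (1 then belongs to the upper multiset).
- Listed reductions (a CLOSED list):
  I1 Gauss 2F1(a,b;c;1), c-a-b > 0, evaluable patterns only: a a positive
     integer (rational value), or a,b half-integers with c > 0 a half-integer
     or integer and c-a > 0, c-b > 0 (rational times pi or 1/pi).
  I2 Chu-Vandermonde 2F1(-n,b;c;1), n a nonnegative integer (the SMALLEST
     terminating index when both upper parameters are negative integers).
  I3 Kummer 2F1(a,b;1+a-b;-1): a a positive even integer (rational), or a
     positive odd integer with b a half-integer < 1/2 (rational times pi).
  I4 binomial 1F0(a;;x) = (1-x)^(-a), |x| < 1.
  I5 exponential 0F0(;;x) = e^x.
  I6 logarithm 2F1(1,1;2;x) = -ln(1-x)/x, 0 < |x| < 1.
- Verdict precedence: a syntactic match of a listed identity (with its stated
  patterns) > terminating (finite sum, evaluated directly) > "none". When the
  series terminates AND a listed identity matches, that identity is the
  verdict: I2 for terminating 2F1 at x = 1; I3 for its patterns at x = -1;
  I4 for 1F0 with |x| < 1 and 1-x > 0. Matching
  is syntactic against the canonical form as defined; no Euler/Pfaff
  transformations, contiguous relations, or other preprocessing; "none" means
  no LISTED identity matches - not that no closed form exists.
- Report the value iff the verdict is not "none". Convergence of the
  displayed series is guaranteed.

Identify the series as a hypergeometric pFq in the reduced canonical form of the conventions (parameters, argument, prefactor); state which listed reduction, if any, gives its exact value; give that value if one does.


The series (x = 1) is 2F1: upper {-7, 5/7}, lower {-4/3}, prefactor -5/11. Verdict (x = 1): Chu-Vandermonde (I2) applies (terminating 2F1 at x = 1 with n = 7, b = 5/7, c = -4/3). Its exact value is 22680995/507302488.

The tell: with t_0 = -5/11, the running product (prefactor -5/11) telescopes to a rising factorial.
Ratio: r(k) = 1 * (k-7) (k+5/7) / [(k-4/3) (k+1)] - rational in k, leading ratio 1; with t_0 = -5/11, classification follows.
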